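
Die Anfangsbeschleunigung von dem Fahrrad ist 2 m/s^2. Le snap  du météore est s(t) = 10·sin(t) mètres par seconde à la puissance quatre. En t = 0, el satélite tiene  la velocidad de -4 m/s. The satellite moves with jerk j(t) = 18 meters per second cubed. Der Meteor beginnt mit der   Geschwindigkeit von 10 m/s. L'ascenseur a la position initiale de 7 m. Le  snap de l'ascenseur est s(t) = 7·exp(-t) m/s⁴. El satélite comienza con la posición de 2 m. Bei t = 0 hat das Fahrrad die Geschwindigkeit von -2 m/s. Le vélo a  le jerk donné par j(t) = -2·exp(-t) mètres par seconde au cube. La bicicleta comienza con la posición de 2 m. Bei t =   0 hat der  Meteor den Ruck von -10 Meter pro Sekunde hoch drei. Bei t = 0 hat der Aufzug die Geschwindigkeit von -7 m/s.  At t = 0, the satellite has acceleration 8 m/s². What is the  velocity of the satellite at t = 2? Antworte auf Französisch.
Nous devons intégrer notre équation du jerk j(t) = 18 2 fois. La primitive du jerk, avec a(0) = 8, donne l'accélération: a(t) = 18·t + 8. La primitive de l'accélération, avec v(0) = -4, donne la vitesse: v(t) = 9·t^2 + 8·t - 4. En utilisant v(t) = 9·t^2 + 8·t - 4 et en substituant t = 2, nous trouvons v = 48.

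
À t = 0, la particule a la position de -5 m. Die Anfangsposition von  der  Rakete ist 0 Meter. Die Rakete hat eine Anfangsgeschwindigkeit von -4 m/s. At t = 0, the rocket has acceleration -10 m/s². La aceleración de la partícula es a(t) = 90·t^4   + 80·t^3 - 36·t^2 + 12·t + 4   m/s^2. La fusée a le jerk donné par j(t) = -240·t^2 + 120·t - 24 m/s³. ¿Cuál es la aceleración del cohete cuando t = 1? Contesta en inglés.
Starting from jerk j(t) = -240·t^2 + 120·t - 24, we take 1 antiderivative. Finding the integral of j(t) and using a(0) = -10: a(t) = -80·t^3 + 60·t^2 - 24·t - 10. Using a(t) = -80·t^3 + 60·t^2 - 24·t - 10 and substituting t = 1, we find a = -54.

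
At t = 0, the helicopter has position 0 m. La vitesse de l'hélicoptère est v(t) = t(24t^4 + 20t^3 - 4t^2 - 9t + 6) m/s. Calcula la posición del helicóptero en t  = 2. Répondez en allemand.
Ausgehend von der Geschwindigkeit v(t) = t·(24·t^4 + 20·t^3 - 4·t^2 - 9·t + 6), nehmen wir 1 Integral. Durch Integration von der Geschwindigkeit und Verwendung der Anfangsbedingung x(0) = 0, erhalten wir x(t) = 4·t^6 + 4·t^5 - t^4 - 3·t^3 + 3·t^2. Wir haben die Position x(t) = 4·t^6 + 4·t^5 - t^4 - 3·t^3 + 3·t^2. Durch Einsetzen von t = 2: x(2) = 356.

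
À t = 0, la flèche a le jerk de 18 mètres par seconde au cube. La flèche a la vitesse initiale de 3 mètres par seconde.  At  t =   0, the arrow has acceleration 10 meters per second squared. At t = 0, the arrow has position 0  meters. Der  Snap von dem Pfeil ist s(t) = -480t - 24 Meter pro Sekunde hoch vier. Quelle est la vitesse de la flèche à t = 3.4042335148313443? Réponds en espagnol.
Debemos encontrar la antiderivada de nuestra ecuación del snap s(t) = -480·t - 24 3 veces. Tomando ∫s(t)dt y aplicando j(0) = 18, encontramos j(t) = -240·t^2 - 24·t + 18. La integral de la sacudida, con a(0) = 10, da la aceleración: a(t) = -80·t^3 - 12·t^2 + 18·t + 10. La integral de la aceleración, con v(0) = 3, da la velocidad: v(t) = -20·t^4 - 4·t^3 + 9·t^2 + 10·t + 3. De la ecuación de la velocidad v(t) = -20·t^4 - 4·t^3 + 9·t^2 + 10·t + 3, sustituimos t = 3.4042335148313443 para obtener v = -2702.47082546132.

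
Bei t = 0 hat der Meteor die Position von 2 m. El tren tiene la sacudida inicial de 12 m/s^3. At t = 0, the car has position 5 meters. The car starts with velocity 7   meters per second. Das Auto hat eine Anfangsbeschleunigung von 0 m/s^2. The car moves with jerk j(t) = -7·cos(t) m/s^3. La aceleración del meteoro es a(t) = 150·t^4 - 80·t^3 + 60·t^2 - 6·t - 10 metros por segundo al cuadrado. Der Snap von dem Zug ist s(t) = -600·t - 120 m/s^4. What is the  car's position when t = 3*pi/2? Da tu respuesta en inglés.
Starting from jerk j(t) = -7·cos(t), we take 3 antiderivatives. Finding the antiderivative of j(t) and using a(0) = 0: a(t) = -7·sin(t). Integrating acceleration and using the initial condition v(0) = 7, we get v(t) = 7·cos(t). Integrating velocity and using the initial condition x(0) = 5, we get x(t) = 7·sin(t) + 5. From the given position equation x(t) = 7·sin(t) + 5, we substitute t = 3*pi/2 to get x = -2.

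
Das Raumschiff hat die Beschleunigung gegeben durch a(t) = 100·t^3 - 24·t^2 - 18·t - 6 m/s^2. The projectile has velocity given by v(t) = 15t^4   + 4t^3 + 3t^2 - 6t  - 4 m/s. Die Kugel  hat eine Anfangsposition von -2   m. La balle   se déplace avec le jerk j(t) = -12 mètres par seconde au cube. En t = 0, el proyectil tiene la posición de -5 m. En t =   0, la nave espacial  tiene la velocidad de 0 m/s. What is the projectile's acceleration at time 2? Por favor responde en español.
Debemos derivar nuestra ecuación de la velocidad v(t) = 15·t^4 + 4·t^3 + 3·t^2 - 6·t - 4 1 vez. Derivando la velocidad, obtenemos la aceleración: a(t) = 60·t^3 + 12·t^2 + 6·t - 6. Usando a(t) = 60·t^3 + 12·t^2 + 6·t - 6 y sustituyendo t = 2, encontramos a = 534.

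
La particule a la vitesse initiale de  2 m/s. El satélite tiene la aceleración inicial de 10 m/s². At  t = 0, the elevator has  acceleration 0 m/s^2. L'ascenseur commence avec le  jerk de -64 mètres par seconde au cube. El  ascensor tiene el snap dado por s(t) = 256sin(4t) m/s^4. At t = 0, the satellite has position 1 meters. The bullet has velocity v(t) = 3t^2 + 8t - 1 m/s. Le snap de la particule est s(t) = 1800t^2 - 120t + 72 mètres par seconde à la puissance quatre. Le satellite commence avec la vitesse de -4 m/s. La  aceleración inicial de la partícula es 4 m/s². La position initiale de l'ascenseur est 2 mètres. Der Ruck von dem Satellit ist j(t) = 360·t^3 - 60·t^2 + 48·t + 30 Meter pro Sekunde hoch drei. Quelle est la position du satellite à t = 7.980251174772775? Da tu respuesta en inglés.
To solve this, we need to take 3 integrals of our jerk equation j(t) = 360·t^3 - 60·t^2 + 48·t + 30. Integrating jerk and using the initial condition a(0) = 10, we get a(t) = 90·t^4 - 20·t^3 + 24·t^2 + 30·t + 10. Taking ∫a(t)dt and applying v(0) = -4, we find v(t) = 18·t^5 - 5·t^4 + 8·t^3 + 15·t^2 + 10·t - 4. Integrating velocity and using the initial condition x(0) = 1, we get x(t) = 3·t^6 - t^5 + 2·t^4 + 5·t^3 + 5·t^2 - 4·t + 1. We have position x(t) = 3·t^6 - t^5 + 2·t^4 + 5·t^3 + 5·t^2 - 4·t + 1. Substituting t = 7.980251174772775: x(7.980251174772775) = 753429.781261306.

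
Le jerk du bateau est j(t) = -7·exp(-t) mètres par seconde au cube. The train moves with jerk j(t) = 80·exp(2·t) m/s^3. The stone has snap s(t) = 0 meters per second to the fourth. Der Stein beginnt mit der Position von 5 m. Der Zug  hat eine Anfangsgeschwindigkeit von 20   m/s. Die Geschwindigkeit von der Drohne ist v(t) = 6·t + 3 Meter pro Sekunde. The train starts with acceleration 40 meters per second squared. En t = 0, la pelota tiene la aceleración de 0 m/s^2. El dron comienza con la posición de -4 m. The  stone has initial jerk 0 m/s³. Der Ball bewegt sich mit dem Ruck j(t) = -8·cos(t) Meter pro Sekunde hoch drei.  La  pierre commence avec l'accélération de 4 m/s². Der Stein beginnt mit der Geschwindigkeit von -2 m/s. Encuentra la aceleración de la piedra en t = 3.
Partiendo del snap s(t) = 0, tomamos 2 integrales. Integrando el snap y usando la condición inicial j(0) = 0, obtenemos j(t) = 0. Integrando la sacudida y usando la condición inicial a(0) = 4, obtenemos a(t) = 4. Tenemos la aceleración a(t) = 4. Sustituyendo t = 3: a(3) = 4.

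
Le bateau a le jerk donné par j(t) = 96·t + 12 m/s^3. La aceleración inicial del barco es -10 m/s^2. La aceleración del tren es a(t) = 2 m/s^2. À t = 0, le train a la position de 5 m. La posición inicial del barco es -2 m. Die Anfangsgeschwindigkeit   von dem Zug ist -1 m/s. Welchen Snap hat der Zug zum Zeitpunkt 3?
Wir müssen unsere Gleichung für die Beschleunigung a(t) = 2 2-mal ableiten. Durch Ableiten von der Beschleunigung erhalten wir den Ruck: j(t) = 0. Durch Ableiten von dem Ruck erhalten wir den Snap: s(t) = 0. Wir haben den Snap s(t) = 0. Durch Einsetzen von t = 3: s(3) = 0.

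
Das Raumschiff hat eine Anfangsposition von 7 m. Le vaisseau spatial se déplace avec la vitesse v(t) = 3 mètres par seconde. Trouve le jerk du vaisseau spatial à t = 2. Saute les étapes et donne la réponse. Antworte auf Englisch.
The answer is 0.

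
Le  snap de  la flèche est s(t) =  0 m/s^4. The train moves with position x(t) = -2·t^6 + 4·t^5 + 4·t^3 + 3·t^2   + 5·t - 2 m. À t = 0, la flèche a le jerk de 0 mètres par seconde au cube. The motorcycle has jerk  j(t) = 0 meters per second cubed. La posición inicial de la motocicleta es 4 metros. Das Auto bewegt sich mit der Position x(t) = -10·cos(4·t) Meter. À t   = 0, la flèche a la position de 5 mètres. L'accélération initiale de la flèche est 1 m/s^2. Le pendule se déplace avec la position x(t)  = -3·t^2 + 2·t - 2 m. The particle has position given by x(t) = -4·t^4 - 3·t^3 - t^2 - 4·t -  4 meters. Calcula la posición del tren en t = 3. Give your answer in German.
Aus der Gleichung für die Position x(t) = -2·t^6 + 4·t^5 + 4·t^3 + 3·t^2 + 5·t - 2, setzen wir t = 3 ein und erhalten x = -338.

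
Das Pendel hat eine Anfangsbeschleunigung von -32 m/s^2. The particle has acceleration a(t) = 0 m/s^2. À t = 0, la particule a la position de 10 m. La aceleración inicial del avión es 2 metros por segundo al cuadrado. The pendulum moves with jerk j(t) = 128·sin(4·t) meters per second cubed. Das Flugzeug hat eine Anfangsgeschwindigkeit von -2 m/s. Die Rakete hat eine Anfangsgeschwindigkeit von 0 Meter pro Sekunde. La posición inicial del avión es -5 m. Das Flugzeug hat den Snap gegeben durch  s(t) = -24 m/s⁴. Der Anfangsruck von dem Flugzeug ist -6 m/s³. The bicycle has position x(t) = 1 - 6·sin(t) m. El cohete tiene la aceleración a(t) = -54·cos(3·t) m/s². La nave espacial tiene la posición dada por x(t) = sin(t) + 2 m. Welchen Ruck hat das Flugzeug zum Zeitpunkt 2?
Wir müssen unsere Gleichung für den Snap s(t) = -24 1-mal integrieren. Durch Integration von dem Snap und Verwendung der Anfangsbedingung j(0) = -6, erhalten wir j(t) = -24·t - 6. Aus der Gleichung für den Ruck j(t) = -24·t - 6, setzen wir t = 2 ein und erhalten j = -54.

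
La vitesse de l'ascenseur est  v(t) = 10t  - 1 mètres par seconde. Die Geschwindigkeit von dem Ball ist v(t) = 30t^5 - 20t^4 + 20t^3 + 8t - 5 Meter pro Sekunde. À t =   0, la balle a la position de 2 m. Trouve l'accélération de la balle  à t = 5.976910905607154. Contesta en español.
Para resolver esto, necesitamos tomar 1 derivada de nuestra ecuación de la velocidad v(t) = 30·t^5 - 20·t^4 + 20·t^3 + 8·t - 5. Derivando la velocidad, obtenemos la aceleración: a(t) = 150·t^4 - 80·t^3 + 60·t^2 + 8. Tenemos la aceleración a(t) = 150·t^4 - 80·t^3 + 60·t^2 + 8. Sustituyendo t = 5.976910905607154: a(5.976910905607154) = 176495.012666238.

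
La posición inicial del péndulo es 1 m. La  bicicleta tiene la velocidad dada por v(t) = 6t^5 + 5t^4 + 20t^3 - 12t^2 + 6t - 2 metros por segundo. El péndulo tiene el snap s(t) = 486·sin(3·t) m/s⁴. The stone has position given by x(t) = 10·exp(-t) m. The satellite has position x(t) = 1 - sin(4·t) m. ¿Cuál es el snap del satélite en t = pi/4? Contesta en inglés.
We must differentiate our position equation x(t) = 1 - sin(4·t) 4 times. Differentiating position, we get velocity: v(t) = -4·cos(4·t). Differentiating velocity, we get acceleration: a(t) = 16·sin(4·t). Differentiating acceleration, we get jerk: j(t) = 64·cos(4·t). The derivative of jerk gives snap: s(t) = -256·sin(4·t). We have snap s(t) = -256·sin(4·t). Substituting t = pi/4: s(pi/4) = 0.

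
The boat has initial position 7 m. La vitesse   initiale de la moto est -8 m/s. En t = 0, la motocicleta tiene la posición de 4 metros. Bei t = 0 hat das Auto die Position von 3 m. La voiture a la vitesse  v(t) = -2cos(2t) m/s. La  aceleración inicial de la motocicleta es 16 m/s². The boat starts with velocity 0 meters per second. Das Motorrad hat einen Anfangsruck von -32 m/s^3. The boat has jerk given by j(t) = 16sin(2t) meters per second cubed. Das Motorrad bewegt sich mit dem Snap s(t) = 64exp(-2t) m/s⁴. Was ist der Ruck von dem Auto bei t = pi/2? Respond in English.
Starting from velocity v(t) = -2·cos(2·t), we take 2 derivatives. The derivative of velocity gives acceleration: a(t) = 4·sin(2·t). Differentiating acceleration, we get jerk: j(t) = 8·cos(2·t). Using j(t) = 8·cos(2·t) and substituting t = pi/2, we find j = -8.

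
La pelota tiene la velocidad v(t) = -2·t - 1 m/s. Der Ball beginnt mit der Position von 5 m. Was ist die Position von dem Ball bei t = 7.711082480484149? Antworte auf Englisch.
We need to integrate our velocity equation v(t) = -2·t - 1 1 time. The antiderivative of velocity, with x(0) = 5, gives position: x(t) = -t^2 - t + 5. We have position x(t) = -t^2 - t + 5. Substituting t = 7.711082480484149: x(7.711082480484149) = -62.1718755013137.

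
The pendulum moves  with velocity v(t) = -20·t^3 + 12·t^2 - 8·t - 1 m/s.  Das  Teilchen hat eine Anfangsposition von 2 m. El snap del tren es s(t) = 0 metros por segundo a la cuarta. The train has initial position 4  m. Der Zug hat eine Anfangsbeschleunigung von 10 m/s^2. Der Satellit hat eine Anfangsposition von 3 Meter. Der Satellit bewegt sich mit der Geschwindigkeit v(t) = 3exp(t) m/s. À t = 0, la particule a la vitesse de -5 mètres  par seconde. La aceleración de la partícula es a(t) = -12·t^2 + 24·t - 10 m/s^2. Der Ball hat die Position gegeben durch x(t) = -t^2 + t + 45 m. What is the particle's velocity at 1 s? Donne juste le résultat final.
The answer is -7.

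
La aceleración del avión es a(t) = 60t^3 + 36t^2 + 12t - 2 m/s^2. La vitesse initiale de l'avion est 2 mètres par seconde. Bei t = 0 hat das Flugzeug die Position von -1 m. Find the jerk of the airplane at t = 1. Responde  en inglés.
Starting from acceleration a(t) = 60·t^3 + 36·t^2 + 12·t - 2, we take 1 derivative. The derivative of acceleration gives jerk: j(t) = 180·t^2 + 72·t + 12. We have jerk j(t) = 180·t^2 + 72·t + 12. Substituting t = 1: j(1) = 264.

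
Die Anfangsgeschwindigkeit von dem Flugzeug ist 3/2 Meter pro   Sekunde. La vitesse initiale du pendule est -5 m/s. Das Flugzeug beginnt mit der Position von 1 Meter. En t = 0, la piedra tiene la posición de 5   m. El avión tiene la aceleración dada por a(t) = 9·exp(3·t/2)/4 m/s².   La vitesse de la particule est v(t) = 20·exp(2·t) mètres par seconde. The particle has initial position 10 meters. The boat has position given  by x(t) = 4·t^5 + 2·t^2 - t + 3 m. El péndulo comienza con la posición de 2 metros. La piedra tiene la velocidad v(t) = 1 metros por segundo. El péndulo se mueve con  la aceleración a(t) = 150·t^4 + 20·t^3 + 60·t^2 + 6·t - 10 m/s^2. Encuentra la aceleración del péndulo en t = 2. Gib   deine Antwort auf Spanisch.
De la ecuación de la aceleración a(t) = 150·t^4 + 20·t^3 + 60·t^2 + 6·t - 10, sustituimos t = 2 para obtener a = 2802.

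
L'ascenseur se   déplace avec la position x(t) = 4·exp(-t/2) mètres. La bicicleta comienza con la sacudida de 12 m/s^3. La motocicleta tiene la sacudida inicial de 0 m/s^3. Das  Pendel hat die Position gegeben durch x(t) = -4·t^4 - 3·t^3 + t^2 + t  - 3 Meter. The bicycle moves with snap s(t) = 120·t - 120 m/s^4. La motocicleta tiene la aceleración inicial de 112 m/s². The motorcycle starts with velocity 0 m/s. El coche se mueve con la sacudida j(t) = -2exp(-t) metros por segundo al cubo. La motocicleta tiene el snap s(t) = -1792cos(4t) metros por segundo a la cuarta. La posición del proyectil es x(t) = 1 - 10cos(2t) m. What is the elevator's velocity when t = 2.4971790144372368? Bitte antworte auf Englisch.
Starting from position x(t) = 4·exp(-t/2), we take 1 derivative. Taking d/dt of x(t), we find v(t) = -2·exp(-t/2). We have velocity v(t) = -2·exp(-t/2). Substituting t = 2.4971790144372368: v(2.4971790144372368) = -0.573818389882468.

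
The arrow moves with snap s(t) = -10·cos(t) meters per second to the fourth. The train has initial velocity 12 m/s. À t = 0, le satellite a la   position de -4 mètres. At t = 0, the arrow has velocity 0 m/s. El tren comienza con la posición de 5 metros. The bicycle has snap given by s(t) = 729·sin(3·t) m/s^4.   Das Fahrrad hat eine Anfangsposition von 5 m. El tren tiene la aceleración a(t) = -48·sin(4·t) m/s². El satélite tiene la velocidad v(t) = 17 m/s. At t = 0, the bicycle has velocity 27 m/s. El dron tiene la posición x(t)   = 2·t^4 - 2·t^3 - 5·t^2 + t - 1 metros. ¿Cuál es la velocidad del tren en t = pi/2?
Para resolver esto, necesitamos tomar 1 integral de nuestra ecuación de la aceleración a(t) = -48·sin(4·t). La antiderivada de la aceleración es la velocidad. Usando v(0) = 12, obtenemos v(t) = 12·cos(4·t). Usando v(t) = 12·cos(4·t) y sustituyendo t = pi/2, encontramos v = 12.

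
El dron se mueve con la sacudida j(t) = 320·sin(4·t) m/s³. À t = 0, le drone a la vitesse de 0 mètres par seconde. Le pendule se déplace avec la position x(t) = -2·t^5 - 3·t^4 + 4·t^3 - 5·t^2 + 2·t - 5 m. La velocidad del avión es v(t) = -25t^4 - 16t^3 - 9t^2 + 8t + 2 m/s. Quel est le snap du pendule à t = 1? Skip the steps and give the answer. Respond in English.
s(1) = -312.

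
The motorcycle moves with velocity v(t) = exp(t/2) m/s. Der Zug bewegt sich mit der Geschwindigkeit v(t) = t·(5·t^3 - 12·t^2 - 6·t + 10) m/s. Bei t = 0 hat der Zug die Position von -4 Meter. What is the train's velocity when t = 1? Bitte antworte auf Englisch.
From the given velocity equation v(t) = t·(5·t^3 - 12·t^2 - 6·t + 10), we substitute t = 1 to get v = -3.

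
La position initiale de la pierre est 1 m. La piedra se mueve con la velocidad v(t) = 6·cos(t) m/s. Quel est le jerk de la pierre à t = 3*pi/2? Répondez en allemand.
Ausgehend von der Geschwindigkeit v(t) = 6·cos(t), nehmen wir 2 Ableitungen. Durch Ableiten von der Geschwindigkeit erhalten wir die Beschleunigung: a(t) = -6·sin(t). Die Ableitung von der Beschleunigung ergibt den Ruck: j(t) = -6·cos(t). Aus der Gleichung für den Ruck j(t) = -6·cos(t), setzen wir t = 3*pi/2 ein und erhalten j = 0.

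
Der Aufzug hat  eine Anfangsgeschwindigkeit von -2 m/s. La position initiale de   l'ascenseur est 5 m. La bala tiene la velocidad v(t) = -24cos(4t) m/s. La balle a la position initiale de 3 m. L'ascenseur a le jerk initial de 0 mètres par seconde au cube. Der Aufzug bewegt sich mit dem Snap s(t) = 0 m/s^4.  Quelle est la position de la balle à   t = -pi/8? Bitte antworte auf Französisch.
Pour résoudre ceci, nous devons prendre 1 primitive de notre équation de la vitesse v(t) = -24·cos(4·t). En prenant ∫v(t)dt et en appliquant x(0) = 3, nous trouvons x(t) = 3 - 6·sin(4·t). De l'équation de la position x(t) = 3 - 6·sin(4·t), nous substituons t = -pi/8 pour obtenir x = 9.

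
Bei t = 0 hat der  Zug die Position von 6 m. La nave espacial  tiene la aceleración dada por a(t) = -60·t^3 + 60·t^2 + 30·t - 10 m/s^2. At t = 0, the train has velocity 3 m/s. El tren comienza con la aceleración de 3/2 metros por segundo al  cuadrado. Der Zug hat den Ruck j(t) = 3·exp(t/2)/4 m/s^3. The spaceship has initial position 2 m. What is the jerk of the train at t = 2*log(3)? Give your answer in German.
Mit j(t) = 3·exp(t/2)/4 und Einsetzen von t = 2*log(3), finden wir j = 9/4.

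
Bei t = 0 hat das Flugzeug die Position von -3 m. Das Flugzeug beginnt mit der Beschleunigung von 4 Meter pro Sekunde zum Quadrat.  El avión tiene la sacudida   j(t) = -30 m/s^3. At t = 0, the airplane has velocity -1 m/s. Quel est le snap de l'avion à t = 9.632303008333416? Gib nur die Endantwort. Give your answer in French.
À t = 9.632303008333416, s = 0.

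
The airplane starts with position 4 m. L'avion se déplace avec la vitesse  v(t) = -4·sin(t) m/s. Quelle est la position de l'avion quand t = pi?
Nous devons intégrer notre équation de la vitesse v(t) = -4·sin(t) 1 fois. En prenant ∫v(t)dt et en appliquant x(0) = 4, nous trouvons x(t) = 4·cos(t). De l'équation de la position x(t) = 4·cos(t), nous substituons t = pi pour obtenir x = -4.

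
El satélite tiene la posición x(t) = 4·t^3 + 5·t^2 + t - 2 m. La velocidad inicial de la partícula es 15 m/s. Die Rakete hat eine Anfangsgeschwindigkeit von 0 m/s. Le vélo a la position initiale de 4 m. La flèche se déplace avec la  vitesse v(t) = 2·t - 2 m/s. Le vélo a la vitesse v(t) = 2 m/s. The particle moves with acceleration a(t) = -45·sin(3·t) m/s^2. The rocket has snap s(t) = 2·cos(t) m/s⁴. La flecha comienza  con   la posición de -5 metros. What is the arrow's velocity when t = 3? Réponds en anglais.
From the given velocity equation v(t) = 2·t - 2, we substitute t = 3 to get v = 4.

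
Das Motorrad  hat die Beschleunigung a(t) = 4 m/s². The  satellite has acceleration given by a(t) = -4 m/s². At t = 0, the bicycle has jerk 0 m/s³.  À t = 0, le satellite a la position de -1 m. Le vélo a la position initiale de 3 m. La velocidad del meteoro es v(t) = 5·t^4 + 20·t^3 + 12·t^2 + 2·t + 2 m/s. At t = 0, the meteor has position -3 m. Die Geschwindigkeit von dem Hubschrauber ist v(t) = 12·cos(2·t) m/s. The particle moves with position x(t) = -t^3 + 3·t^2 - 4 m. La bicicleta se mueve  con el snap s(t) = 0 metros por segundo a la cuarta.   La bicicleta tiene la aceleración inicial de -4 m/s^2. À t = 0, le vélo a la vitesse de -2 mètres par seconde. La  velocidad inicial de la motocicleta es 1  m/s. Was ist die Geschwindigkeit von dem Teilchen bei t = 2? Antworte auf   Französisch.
Pour résoudre ceci, nous devons prendre 1 dérivée de notre équation de la position x(t) = -t^3 + 3·t^2 - 4. En prenant d/dt de x(t), nous trouvons v(t) = -3·t^2 + 6·t. Nous avons la vitesse v(t) = -3·t^2 + 6·t. En substituant t = 2: v(2) = 0.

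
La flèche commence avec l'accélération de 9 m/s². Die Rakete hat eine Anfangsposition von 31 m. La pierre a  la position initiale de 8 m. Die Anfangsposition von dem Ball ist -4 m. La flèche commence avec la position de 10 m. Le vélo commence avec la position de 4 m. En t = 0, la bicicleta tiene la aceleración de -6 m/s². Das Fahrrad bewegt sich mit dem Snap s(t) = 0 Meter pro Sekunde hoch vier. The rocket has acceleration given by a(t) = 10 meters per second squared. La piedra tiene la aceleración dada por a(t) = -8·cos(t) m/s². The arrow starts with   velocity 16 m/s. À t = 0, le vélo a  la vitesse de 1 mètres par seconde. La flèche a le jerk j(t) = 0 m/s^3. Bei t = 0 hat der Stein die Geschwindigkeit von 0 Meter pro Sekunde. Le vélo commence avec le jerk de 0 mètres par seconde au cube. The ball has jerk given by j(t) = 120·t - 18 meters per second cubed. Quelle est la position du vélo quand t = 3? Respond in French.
Pour résoudre ceci, nous devons prendre 4 intégrales de notre équation du snap s(t) = 0. En prenant ∫s(t)dt et en appliquant j(0) = 0, nous trouvons j(t) = 0. En intégrant le jerk et en utilisant la condition initiale a(0) = -6, nous obtenons a(t) = -6. En prenant ∫a(t)dt et en appliquant v(0) = 1, nous trouvons v(t) = 1 - 6·t. En intégrant la vitesse et en utilisant la condition initiale x(0) = 4, nous obtenons x(t) = -3·t^2 + t + 4. En utilisant x(t) = -3·t^2 + t + 4 et en substituant t = 3, nous trouvons x = -20.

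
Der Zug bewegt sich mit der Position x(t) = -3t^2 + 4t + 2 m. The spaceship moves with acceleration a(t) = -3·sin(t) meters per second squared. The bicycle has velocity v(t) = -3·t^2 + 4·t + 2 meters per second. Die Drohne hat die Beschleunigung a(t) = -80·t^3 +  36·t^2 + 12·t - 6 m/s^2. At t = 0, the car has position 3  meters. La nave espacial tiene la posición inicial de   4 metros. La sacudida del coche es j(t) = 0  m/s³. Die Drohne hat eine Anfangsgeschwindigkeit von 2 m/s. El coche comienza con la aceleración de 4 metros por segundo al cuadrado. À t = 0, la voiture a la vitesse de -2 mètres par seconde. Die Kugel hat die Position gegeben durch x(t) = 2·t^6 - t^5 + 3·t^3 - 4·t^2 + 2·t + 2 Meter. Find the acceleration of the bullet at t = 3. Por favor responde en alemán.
Ausgehend von der Position x(t) = 2·t^6 - t^5 + 3·t^3 - 4·t^2 + 2·t + 2, nehmen wir 2 Ableitungen. Die Ableitung von der Position ergibt die Geschwindigkeit: v(t) = 12·t^5 - 5·t^4 + 9·t^2 - 8·t + 2. Die Ableitung von der Geschwindigkeit ergibt die Beschleunigung: a(t) = 60·t^4 - 20·t^3 + 18·t - 8. Mit a(t) = 60·t^4 - 20·t^3 + 18·t - 8 und Einsetzen von t = 3, finden wir a = 4366.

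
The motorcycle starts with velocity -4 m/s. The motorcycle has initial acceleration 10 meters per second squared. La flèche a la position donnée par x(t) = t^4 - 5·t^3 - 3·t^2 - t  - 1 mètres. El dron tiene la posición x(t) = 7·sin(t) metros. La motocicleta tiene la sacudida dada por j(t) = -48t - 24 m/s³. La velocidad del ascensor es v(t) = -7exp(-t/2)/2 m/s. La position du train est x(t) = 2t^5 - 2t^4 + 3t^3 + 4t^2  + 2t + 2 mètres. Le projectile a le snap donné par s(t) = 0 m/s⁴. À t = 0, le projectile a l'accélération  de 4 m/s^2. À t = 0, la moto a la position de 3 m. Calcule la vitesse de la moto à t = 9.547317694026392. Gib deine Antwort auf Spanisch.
Necesitamos integrar nuestra ecuación de la sacudida j(t) = -48·t - 24 2 veces. La antiderivada de la sacudida es la aceleración. Usando a(0) = 10, obtenemos a(t) = -24·t^2 - 24·t + 10. Integrando la aceleración y usando la condición inicial v(0) = -4, obtenemos v(t) = -8·t^3 - 12·t^2 + 10·t - 4. Usando v(t) = -8·t^3 - 12·t^2 + 10·t - 4 y sustituyendo t = 9.547317694026392, encontramos v = -7964.34358150020.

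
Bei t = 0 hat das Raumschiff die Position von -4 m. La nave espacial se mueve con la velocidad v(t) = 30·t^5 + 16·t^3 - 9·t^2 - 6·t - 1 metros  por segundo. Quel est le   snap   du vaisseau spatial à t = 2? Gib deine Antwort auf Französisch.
Pour résoudre ceci, nous devons prendre 3 dérivées de notre équation de la vitesse v(t) = 30·t^5 + 16·t^3 - 9·t^2 - 6·t - 1. En dérivant la vitesse, nous obtenons l'accélération: a(t) = 150·t^4 + 48·t^2 - 18·t - 6. En dérivant l'accélération, nous obtenons le jerk: j(t) = 600·t^3 + 96·t - 18. En dérivant le jerk, nous obtenons le snap: s(t) = 1800·t^2 + 96. En utilisant s(t) = 1800·t^2 + 96 et en substituant t = 2, nous trouvons s = 7296.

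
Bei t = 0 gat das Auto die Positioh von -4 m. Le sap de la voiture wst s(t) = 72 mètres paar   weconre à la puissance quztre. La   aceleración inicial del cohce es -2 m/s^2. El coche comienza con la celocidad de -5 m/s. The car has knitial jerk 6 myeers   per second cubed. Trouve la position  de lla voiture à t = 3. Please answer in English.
To solve this, we need to take 4 integrals of our snap equation s(t) = 72. The integral of snap is jerk. Using j(0) = 6, we get j(t) = 72·t + 6. Taking ∫j(t)dt and applying a(0) = -2, we find a(t) = 36·t^2 + 6·t - 2. Finding the antiderivative of a(t) and using v(0) = -5: v(t) = 12·t^3 + 3·t^2 - 2·t - 5. Integrating velocity and using the initial condition x(0) = -4, we get x(t) = 3·t^4 + t^3 - t^2 - 5·t - 4. We have position x(t) = 3·t^4 + t^3 - t^2 - 5·t - 4. Substituting t = 3: x(3) = 242.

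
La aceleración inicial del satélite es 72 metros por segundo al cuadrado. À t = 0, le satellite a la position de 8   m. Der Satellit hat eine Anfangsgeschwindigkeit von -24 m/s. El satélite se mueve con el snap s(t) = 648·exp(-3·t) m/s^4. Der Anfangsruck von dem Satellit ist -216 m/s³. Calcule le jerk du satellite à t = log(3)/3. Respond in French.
Nous devons intégrer notre équation du snap s(t) = 648·exp(-3·t) 1 fois. En prenant ∫s(t)dt et en appliquant j(0) = -216, nous trouvons j(t) = -216·exp(-3·t). En utilisant j(t) = -216·exp(-3·t) et en substituant t = log(3)/3, nous trouvons j = -72.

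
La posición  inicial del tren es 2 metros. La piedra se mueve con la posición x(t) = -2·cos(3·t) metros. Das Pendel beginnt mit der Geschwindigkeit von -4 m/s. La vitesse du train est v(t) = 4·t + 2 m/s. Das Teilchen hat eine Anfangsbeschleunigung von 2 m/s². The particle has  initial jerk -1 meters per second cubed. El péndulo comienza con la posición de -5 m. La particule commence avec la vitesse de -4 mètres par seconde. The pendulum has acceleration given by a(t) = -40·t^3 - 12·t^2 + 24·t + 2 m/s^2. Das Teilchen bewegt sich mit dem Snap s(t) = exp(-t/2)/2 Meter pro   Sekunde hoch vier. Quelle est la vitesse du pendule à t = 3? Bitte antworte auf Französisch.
En partant de l'accélération a(t) = -40·t^3 - 12·t^2 + 24·t + 2, nous prenons 1 intégrale. En intégrant l'accélération et en utilisant la condition initiale v(0) = -4, nous obtenons v(t) = -10·t^4 - 4·t^3 + 12·t^2 + 2·t - 4. En utilisant v(t) = -10·t^4 - 4·t^3 + 12·t^2 + 2·t - 4 et en substituant t = 3, nous trouvons v = -808.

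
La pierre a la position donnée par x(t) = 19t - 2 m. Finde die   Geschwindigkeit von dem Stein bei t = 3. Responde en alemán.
Ausgehend von der Position x(t) = 19·t - 2, nehmen wir 1 Ableitung. Die Ableitung von der Position ergibt die Geschwindigkeit: v(t) = 19. Wir haben die Geschwindigkeit v(t) = 19. Durch Einsetzen von t = 3: v(3) = 19.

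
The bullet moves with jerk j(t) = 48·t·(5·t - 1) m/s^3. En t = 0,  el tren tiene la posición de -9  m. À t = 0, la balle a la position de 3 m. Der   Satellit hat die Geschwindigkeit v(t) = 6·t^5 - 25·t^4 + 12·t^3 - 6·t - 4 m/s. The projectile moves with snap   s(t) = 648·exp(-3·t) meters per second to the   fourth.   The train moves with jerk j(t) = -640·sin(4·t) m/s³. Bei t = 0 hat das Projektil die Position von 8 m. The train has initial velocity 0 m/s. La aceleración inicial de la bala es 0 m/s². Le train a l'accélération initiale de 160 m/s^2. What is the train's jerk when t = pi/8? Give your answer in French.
En utilisant j(t) = -640·sin(4·t) et en substituant t = pi/8, nous trouvons j = -640.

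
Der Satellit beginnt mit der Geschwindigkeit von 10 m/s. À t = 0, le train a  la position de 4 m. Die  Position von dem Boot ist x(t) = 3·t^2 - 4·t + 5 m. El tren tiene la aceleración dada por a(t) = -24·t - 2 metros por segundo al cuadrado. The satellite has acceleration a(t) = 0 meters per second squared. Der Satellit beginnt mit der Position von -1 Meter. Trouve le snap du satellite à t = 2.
Nous devons dériver notre équation de l'accélération a(t) = 0 2 fois. En prenant d/dt de a(t), nous trouvons j(t) = 0. En prenant d/dt de j(t), nous trouvons s(t) = 0. En utilisant s(t) = 0 et en substituant t = 2, nous trouvons s = 0.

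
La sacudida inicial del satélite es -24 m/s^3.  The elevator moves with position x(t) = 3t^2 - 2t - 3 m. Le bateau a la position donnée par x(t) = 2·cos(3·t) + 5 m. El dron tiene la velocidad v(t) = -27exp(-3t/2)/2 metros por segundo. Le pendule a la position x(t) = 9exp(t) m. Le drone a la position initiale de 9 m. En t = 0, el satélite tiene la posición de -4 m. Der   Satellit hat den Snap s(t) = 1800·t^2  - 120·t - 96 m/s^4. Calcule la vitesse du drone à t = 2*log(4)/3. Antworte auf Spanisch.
Usando v(t) = -27·exp(-3·t/2)/2 y sustituyendo t = 2*log(4)/3, encontramos v = -27/8.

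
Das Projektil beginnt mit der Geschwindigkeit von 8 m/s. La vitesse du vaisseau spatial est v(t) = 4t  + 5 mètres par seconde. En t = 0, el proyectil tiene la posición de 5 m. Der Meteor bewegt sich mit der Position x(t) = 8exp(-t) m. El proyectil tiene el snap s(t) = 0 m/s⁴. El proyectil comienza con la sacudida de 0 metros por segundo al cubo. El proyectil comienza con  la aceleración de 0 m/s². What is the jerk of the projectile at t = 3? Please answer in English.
Starting from snap s(t) = 0, we take 1 antiderivative. Finding the integral of s(t) and using j(0) = 0: j(t) = 0. From the given jerk equation j(t) = 0, we substitute t = 3 to get j = 0.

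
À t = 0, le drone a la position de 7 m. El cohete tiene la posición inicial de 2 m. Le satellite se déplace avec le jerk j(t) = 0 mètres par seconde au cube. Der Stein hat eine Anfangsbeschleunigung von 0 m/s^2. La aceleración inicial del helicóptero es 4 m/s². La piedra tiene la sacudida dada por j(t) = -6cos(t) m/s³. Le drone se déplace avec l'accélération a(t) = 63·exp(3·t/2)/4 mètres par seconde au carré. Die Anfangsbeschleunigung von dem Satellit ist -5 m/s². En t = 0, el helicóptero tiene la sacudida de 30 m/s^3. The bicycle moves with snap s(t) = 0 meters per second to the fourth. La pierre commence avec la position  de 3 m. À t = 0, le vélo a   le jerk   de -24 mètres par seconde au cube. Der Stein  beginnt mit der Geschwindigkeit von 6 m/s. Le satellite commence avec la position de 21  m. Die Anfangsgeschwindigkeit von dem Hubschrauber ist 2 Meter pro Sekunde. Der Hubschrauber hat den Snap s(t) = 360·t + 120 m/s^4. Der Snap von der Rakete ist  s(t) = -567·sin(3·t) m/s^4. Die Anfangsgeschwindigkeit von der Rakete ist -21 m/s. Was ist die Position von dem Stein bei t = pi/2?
Um dies zu lösen, müssen wir 3 Stammfunktionen unserer Gleichung für den Ruck j(t) = -6·cos(t) finden. Das Integral von dem Ruck, mit a(0) = 0, ergibt die Beschleunigung: a(t) = -6·sin(t). Durch Integration von der Beschleunigung und Verwendung der Anfangsbedingung v(0) = 6, erhalten wir v(t) = 6·cos(t). Durch Integration von der Geschwindigkeit und Verwendung der Anfangsbedingung x(0) = 3, erhalten wir x(t) = 6·sin(t) + 3. Aus der Gleichung für die Position x(t) = 6·sin(t) + 3, setzen wir t = pi/2 ein und erhalten x = 9.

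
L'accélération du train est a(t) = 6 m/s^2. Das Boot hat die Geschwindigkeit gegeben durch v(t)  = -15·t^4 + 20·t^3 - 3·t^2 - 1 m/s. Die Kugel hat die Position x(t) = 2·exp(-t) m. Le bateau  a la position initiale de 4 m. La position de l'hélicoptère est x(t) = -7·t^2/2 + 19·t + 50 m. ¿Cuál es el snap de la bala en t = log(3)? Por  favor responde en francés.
Nous devons dériver notre équation de la position x(t) = 2·exp(-t) 4 fois. En dérivant la position, nous obtenons la vitesse: v(t) = -2·exp(-t). En prenant d/dt de v(t), nous trouvons a(t) = 2·exp(-t). En dérivant l'accélération, nous obtenons le jerk: j(t) = -2·exp(-t). En dérivant le jerk, nous obtenons le snap: s(t) = 2·exp(-t). En utilisant s(t) = 2·exp(-t) et en substituant t = log(3), nous trouvons s = 2/3.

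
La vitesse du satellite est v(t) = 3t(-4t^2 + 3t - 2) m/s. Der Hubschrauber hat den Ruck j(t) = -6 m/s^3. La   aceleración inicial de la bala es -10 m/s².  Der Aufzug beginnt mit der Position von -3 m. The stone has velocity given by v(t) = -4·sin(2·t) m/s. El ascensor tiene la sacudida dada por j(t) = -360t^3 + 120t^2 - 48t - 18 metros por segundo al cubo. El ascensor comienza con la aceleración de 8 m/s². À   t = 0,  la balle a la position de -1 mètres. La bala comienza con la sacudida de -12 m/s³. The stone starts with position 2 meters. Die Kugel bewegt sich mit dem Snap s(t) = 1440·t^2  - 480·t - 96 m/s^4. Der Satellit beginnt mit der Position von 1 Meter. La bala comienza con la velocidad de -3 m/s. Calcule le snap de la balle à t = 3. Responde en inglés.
From the given snap equation s(t) = 1440·t^2 - 480·t - 96, we substitute t = 3 to get s = 11424.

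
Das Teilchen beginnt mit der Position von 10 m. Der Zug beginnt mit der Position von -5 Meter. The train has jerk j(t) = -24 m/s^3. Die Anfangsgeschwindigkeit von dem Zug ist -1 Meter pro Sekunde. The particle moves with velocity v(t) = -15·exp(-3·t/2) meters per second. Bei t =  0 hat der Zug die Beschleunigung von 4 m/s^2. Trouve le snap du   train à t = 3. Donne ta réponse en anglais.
To solve this, we need to take 1 derivative of our jerk equation j(t) = -24. Differentiating jerk, we get snap: s(t) = 0. From the given snap equation s(t) = 0, we substitute t = 3 to get s = 0.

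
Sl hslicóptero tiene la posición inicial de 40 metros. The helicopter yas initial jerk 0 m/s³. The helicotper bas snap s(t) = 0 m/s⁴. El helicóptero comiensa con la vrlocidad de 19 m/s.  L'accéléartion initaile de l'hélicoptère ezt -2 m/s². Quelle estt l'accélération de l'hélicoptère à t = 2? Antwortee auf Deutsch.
Wir müssen unsere Gleichung für den Snap s(t) = 0 2-mal integrieren. Mit ∫s(t)dt und Anwendung von j(0) = 0, finden wir j(t) = 0. Durch Integration von dem Ruck und Verwendung der Anfangsbedingung a(0) = -2, erhalten wir a(t) = -2. Aus der Gleichung für die Beschleunigung a(t) = -2, setzen wir t = 2 ein und erhalten a = -2.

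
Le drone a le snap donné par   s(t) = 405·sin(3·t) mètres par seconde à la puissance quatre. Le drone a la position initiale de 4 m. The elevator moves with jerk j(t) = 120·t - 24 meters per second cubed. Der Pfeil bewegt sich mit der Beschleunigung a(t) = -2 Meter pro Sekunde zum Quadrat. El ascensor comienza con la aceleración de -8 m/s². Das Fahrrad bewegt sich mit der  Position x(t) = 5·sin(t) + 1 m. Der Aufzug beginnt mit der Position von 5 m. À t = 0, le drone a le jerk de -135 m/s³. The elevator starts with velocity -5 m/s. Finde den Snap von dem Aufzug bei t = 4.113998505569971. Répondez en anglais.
Starting from jerk j(t) = 120·t - 24, we take 1 derivative. Differentiating jerk, we get snap: s(t) = 120. Using s(t) = 120 and substituting t = 4.113998505569971, we find s = 120.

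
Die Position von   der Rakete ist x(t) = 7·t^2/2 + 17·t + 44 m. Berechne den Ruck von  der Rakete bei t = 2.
Um dies zu lösen, müssen wir 3 Ableitungen unserer Gleichung für die Position x(t) = 7·t^2/2 + 17·t + 44 nehmen. Die Ableitung von der Position ergibt die Geschwindigkeit: v(t) = 7·t + 17. Durch Ableiten von der Geschwindigkeit erhalten wir die Beschleunigung: a(t) = 7. Durch Ableiten von der Beschleunigung erhalten wir den Ruck: j(t) = 0. Aus der Gleichung für den Ruck j(t) = 0, setzen wir t = 2 ein und erhalten j = 0.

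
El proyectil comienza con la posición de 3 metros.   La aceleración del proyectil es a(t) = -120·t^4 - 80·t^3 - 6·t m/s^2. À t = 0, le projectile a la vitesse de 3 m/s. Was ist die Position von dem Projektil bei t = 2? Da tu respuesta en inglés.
To solve this, we need to take 2 antiderivatives of our acceleration equation a(t) = -120·t^4 - 80·t^3 - 6·t. Taking ∫a(t)dt and applying v(0) = 3, we find v(t) = -24·t^5 - 20·t^4 - 3·t^2 + 3. Taking ∫v(t)dt and applying x(0) = 3, we find x(t) = -4·t^6 - 4·t^5 - t^3 + 3·t + 3. From the given position equation x(t) = -4·t^6 - 4·t^5 - t^3 + 3·t + 3, we substitute t = 2 to get x = -383.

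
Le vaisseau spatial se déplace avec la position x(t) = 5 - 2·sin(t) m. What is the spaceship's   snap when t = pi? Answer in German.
Ausgehend von der Position x(t) = 5 - 2·sin(t), nehmen wir 4 Ableitungen. Die Ableitung von der Position ergibt die Geschwindigkeit: v(t) = -2·cos(t). Durch Ableiten von der Geschwindigkeit erhalten wir die Beschleunigung: a(t) = 2·sin(t). Mit d/dt von a(t) finden wir j(t) = 2·cos(t). Mit d/dt von j(t) finden wir s(t) = -2·sin(t). Aus der Gleichung für den Snap s(t) = -2·sin(t), setzen wir t = pi ein und erhalten s = 0.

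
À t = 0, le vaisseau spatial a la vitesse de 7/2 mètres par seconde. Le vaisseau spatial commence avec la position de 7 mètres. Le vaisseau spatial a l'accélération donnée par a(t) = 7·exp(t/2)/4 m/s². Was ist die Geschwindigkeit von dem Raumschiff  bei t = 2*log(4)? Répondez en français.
Pour résoudre ceci, nous devons prendre 1 intégrale de notre équation de l'accélération a(t) = 7·exp(t/2)/4. En intégrant l'accélération et en utilisant la condition initiale v(0) = 7/2, nous obtenons v(t) = 7·exp(t/2)/2. En utilisant v(t) = 7·exp(t/2)/2 et en substituant t = 2*log(4), nous trouvons v = 14.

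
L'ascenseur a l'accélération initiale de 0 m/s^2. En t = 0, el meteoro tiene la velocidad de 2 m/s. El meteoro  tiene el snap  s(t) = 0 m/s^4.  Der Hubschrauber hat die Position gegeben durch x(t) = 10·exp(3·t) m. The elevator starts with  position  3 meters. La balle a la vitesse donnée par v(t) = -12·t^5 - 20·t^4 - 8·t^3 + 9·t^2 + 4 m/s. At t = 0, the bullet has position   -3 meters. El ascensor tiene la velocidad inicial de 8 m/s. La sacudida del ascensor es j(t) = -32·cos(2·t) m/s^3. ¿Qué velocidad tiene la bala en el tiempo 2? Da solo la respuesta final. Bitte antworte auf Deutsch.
Die Geschwindigkeit bei t = 2 ist v = -728.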